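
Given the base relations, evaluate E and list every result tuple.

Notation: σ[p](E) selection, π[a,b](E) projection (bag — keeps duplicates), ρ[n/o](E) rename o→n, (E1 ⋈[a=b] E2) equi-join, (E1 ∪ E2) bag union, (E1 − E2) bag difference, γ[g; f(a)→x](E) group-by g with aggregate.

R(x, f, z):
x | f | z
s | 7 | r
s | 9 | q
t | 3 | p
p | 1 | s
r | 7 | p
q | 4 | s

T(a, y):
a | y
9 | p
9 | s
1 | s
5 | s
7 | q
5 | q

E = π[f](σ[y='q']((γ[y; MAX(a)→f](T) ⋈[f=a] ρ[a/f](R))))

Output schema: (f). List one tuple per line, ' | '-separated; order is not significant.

Stepwise |·|:
  T → 6
  γ[y; MAX(a)→f](T) → 3
  R → 6
  ρ[a/f](R) → 6
  (γ[y; MAX(a)→f](T) ⋈[f=a] ρ[a/f](R)) → 4
  σ[y='q']((γ[y; MAX(a)→f](T) ⋈[f=a] ρ[a/f](R))) → 2
  π[f](σ[y='q']((γ[y; MAX(a)→f](T) ⋈[f=a] ρ[a/f](R)))) → 2

== RESULT ==
f
7
7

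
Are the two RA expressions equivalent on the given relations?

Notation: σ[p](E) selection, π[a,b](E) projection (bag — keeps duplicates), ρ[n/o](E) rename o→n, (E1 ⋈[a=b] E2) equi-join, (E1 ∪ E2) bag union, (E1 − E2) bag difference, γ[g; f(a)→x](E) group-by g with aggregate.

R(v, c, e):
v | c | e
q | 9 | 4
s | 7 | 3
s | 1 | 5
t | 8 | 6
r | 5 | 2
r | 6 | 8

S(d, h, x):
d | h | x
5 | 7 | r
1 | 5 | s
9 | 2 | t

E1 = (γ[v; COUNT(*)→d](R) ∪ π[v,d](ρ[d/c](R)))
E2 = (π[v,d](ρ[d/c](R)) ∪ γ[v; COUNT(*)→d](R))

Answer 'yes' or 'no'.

E1 row counts bottom-up:
  R → 6
  γ[v; COUNT(*)→d](R) → 4
  R → 6
  ρ[d/c](R) → 6
  π[v,d](ρ[d/c](R)) → 6
  (γ[v; COUNT(*)→d](R) ∪ π[v,d](ρ[d/c](R))) → 10
E2 row counts bottom-up:
  R → 6
  ρ[d/c](R) → 6
  π[v,d](ρ[d/c](R)) → 6
  R → 6
  γ[v; COUNT(*)→d](R) → 4
  (π[v,d](ρ[d/c](R)) ∪ γ[v; COUNT(*)→d](R)) → 10

E1 and E2 produce the same multiset:
v | d
q | 1
q | 9
r | 2
r | 5
r | 6
s | 1
s | 2
s | 7
t | 1
t | 8

yes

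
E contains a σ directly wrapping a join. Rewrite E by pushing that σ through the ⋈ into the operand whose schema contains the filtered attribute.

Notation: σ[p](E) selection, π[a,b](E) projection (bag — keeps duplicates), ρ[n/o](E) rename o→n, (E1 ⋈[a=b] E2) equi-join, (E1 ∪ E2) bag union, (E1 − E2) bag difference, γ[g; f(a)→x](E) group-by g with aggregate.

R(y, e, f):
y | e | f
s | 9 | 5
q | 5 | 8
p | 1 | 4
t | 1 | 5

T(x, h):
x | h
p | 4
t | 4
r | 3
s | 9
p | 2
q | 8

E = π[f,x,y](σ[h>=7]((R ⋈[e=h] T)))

σ filters on h, owned by the right side.
E' = π[f,x,y]((R ⋈[e=h] σ[h>=7](T)))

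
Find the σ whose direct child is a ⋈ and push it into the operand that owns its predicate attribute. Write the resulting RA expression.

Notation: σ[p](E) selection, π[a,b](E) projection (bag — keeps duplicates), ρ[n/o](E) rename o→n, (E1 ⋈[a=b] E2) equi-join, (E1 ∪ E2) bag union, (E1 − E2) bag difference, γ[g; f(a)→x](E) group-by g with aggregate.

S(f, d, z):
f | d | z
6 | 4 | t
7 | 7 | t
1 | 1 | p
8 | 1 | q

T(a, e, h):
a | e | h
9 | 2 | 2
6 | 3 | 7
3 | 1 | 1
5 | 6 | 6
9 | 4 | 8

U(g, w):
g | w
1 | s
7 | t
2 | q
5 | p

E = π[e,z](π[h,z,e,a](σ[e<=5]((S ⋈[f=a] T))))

σ filters on e, owned by the right side.
E' = π[e,z](π[h,z,e,a]((S ⋈[f=a] σ[e<=5](T))))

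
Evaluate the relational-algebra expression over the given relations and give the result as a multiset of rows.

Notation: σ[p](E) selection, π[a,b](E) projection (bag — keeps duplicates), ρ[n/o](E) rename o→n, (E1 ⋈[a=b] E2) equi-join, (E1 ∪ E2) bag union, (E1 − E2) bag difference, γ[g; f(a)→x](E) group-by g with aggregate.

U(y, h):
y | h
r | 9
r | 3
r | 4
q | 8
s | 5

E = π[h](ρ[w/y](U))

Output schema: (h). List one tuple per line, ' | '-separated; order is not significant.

Subexpression sizes:
  U → 5
  ρ[w/y](U) → 5
  π[h](ρ[w/y](U)) → 5

== RESULT ==
h
3
4
5
8
9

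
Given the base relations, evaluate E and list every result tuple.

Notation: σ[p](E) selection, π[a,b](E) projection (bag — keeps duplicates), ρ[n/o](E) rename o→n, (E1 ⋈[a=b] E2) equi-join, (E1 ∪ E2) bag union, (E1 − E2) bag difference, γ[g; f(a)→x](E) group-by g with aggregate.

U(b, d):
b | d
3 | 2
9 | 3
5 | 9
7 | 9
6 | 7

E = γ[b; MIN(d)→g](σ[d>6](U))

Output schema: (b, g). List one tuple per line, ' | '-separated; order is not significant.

Row counts bottom-up:
  U → 5
  σ[d>6](U) → 3
  γ[b; MIN(d)→g](σ[d>6](U)) → 3

== RESULT ==
b | g
5 | 9
6 | 7
7 | 9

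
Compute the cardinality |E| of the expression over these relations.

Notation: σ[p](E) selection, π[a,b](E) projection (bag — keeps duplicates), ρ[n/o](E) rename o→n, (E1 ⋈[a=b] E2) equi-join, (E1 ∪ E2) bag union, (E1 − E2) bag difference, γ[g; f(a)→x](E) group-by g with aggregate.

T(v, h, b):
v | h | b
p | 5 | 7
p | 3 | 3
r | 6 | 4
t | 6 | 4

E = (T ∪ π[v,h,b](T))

Stepwise |·|:
  T → 4
  T → 4
  π[v,h,b](T) → 4
  (T ∪ π[v,h,b](T)) → 8

|E| = 8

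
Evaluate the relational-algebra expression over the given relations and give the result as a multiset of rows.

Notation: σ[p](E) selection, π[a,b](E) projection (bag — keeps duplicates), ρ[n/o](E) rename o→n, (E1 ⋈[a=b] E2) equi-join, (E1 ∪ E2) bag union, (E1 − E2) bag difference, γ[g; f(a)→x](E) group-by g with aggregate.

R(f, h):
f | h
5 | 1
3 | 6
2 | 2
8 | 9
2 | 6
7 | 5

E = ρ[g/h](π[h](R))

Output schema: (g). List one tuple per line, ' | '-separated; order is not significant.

Per-node cardinality:
  R → 6
  π[h](R) → 6
  ρ[g/h](π[h](R)) → 6

== RESULT ==
g
1
2
5
6
6
9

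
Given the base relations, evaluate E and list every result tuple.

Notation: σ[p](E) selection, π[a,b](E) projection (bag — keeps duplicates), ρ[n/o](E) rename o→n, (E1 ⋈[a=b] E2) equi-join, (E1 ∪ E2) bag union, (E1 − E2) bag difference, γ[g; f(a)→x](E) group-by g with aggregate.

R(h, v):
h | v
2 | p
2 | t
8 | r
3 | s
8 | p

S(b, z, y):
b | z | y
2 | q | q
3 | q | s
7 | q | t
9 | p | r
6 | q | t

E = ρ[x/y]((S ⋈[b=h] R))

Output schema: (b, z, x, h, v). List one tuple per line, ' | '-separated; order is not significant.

Subexpression sizes:
  S → 5
  R → 5
  (S ⋈[b=h] R) → 3
  ρ[x/y]((S ⋈[b=h] R)) → 3

== RESULT ==
b | z | x | h | v
2 | q | q | 2 | p
2 | q | q | 2 | t
3 | q | s | 3 | s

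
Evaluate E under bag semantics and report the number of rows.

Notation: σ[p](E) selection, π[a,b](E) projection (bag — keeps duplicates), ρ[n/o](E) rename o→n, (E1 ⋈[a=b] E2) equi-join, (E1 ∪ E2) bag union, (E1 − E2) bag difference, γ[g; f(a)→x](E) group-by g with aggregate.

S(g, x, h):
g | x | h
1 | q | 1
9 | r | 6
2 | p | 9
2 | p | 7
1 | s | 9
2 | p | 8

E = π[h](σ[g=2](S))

Stepwise |·|:
  S → 6
  σ[g=2](S) → 3
  π[h](σ[g=2](S)) → 3

|E| = 3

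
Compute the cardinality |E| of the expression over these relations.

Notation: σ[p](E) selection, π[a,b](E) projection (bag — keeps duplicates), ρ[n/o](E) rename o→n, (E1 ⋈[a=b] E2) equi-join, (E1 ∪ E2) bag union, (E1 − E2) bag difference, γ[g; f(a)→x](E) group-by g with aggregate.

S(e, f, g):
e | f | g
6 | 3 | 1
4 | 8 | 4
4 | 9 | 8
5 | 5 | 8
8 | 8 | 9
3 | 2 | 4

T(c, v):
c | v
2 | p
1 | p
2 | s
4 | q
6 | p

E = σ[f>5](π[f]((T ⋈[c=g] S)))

Subexpression sizes:
  T → 5
  S → 6
  (T ⋈[c=g] S) → 3
  π[f]((T ⋈[c=g] S)) → 3
  σ[f>5](π[f]((T ⋈[c=g] S))) → 1

|E| = 1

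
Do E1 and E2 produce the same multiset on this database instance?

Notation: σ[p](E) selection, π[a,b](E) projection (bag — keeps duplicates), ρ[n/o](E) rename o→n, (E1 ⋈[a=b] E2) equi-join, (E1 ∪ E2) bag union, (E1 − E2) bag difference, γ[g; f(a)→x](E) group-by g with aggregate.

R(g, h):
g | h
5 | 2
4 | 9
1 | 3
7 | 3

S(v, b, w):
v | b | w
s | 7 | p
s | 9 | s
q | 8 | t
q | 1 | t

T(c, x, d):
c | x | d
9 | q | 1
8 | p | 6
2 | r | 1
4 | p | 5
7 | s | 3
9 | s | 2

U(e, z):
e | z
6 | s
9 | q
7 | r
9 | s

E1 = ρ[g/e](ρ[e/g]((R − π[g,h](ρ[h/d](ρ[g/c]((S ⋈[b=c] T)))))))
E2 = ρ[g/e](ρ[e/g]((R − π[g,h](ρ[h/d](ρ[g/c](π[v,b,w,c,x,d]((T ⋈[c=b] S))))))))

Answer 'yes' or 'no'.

E1 per-node cardinality:
  R → 4
  S → 4
  T → 6
  (S ⋈[b=c] T) → 4
  ρ[g/c]((S ⋈[b=c] T)) → 4
  ρ[h/d](ρ[g/c]((S ⋈[b=c] T))) → 4
  π[g,h](ρ[h/d](ρ[g/c]((S ⋈[b=c] T)))) → 4
  (R − π[g,h](ρ[h/d](ρ[g/c]((S ⋈[b=c] T))))) → 3
  ρ[e/g]((R − π[g,h](ρ[h/d](ρ[g/c]((S ⋈[b=c] T)))))) → 3
  ρ[g/e](ρ[e/g]((R − π[g,h](ρ[h/d](ρ[g/c]((S ⋈[b=c] T))))))) → 3
E2 per-node cardinality:
  R → 4
  T → 6
  S → 4
  (T ⋈[c=b] S) → 4
  π[v,b,w,c,x,d]((T ⋈[c=b] S)) → 4
  ρ[g/c](π[v,b,w,c,x,d]((T ⋈[c=b] S))) → 4
  ρ[h/d](ρ[g/c](π[v,b,w,c,x,d]((T ⋈[c=b] S)))) → 4
  π[g,h](ρ[h/d](ρ[g/c](π[v,b,w,c,x,d]((T ⋈[c=b] S))))) → 4
  (R − π[g,h](ρ[h/d](ρ[g/c](π[v,b,w,c,x,d]((T ⋈[c=b] S)))))) → 3
  ρ[e/g]((R − π[g,h](ρ[h/d](ρ[g/c](π[v,b,w,c,x,d]((T ⋈[c=b] S))))))) → 3
  ρ[g/e](ρ[e/g]((R − π[g,h](ρ[h/d](ρ[g/c](π[v,b,w,c,x,d]((T ⋈[c=b] S)))))))) → 3

E1 and E2 produce the same multiset:
g | h
1 | 3
4 | 9
5 | 2

yes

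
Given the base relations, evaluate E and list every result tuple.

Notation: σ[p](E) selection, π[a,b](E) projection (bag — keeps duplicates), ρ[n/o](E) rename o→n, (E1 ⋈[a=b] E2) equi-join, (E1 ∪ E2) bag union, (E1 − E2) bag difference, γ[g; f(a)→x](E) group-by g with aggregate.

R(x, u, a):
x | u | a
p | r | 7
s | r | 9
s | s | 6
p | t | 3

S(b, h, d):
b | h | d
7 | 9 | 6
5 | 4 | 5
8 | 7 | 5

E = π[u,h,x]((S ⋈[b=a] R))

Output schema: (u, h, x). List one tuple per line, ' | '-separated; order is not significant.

Subexpression sizes:
  S → 3
  R → 4
  (S ⋈[b=a] R) → 1
  π[u,h,x]((S ⋈[b=a] R)) → 1

== RESULT ==
u | h | x
r | 9 | p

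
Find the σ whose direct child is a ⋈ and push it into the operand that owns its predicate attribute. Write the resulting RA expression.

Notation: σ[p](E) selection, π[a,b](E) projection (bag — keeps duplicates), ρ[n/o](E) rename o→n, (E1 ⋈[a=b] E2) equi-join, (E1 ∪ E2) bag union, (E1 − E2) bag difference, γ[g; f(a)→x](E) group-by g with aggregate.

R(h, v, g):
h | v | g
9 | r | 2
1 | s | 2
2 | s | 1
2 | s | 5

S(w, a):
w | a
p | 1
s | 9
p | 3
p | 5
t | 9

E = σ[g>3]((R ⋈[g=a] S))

σ filters on g, owned by the left side.
E' = (σ[g>3](R) ⋈[g=a] S)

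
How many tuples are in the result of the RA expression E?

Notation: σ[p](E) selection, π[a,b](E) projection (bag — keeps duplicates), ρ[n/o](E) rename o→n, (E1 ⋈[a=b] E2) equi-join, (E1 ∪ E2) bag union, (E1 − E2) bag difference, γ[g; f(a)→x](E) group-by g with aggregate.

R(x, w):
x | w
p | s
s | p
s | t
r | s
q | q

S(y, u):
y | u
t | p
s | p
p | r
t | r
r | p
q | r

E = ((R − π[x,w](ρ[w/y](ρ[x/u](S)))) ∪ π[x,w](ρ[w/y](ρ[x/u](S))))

Subexpression sizes:
  R → 5
  S → 6
  ρ[x/u](S) → 6
  ρ[w/y](ρ[x/u](S)) → 6
  π[x,w](ρ[w/y](ρ[x/u](S))) → 6
  (R − π[x,w](ρ[w/y](ρ[x/u](S)))) → 4
  S → 6
  ρ[x/u](S) → 6
  ρ[w/y](ρ[x/u](S)) → 6
  π[x,w](ρ[w/y](ρ[x/u](S))) → 6
  ((R − π[x,w](ρ[w/y](ρ[x/u](S)))) ∪ π[x,w](ρ[w/y](ρ[x/u](S)))) → 10

|E| = 10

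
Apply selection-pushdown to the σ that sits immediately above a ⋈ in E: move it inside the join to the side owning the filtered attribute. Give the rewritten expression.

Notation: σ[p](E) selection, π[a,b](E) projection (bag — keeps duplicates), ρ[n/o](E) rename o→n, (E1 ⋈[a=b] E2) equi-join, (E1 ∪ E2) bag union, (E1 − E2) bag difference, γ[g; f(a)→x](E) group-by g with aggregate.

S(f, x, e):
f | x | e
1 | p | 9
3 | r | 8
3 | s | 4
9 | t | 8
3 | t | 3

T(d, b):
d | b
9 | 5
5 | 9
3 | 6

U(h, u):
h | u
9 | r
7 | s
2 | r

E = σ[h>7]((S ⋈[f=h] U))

σ filters on h, owned by the right side.
E' = (S ⋈[f=h] σ[h>7](U))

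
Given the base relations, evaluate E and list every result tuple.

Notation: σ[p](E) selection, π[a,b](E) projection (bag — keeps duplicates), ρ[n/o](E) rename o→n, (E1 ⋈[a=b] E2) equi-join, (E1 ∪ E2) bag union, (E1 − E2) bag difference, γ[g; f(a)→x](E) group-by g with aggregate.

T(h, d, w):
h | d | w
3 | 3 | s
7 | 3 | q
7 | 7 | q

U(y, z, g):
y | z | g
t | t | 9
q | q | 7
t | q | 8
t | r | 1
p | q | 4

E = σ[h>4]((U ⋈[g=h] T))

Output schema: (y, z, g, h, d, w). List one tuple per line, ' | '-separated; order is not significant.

Subexpression sizes:
  U → 5
  T → 3
  (U ⋈[g=h] T) → 2
  σ[h>4]((U ⋈[g=h] T)) → 2

== RESULT ==
y | z | g | h | d | w
q | q | 7 | 7 | 3 | q
q | q | 7 | 7 | 7 | q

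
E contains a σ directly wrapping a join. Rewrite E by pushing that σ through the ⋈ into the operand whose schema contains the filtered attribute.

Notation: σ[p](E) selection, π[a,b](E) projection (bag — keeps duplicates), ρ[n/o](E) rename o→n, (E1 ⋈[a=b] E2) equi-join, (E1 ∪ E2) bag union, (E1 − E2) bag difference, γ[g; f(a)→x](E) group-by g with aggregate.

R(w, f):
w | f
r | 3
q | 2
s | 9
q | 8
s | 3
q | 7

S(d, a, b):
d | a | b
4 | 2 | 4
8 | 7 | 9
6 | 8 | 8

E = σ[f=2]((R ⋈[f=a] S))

σ filters on f, owned by the left side.
E' = (σ[f=2](R) ⋈[f=a] S)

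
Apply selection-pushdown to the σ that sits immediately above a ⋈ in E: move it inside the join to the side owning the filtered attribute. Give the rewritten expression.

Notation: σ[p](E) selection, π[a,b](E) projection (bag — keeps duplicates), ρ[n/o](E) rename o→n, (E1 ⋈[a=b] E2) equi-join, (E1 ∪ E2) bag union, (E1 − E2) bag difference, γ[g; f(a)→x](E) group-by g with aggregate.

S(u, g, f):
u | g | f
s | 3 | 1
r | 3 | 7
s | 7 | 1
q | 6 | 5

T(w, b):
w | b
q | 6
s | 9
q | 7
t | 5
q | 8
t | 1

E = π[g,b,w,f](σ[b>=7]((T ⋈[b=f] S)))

σ filters on b, owned by the left side.
E' = π[g,b,w,f]((σ[b>=7](T) ⋈[b=f] S))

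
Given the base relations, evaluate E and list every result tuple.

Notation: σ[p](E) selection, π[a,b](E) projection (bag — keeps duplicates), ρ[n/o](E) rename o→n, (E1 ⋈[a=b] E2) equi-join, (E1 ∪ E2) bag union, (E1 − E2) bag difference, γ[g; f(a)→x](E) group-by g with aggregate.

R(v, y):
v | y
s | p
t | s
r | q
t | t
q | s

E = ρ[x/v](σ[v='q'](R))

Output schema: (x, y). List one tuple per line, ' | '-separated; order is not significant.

Per-node cardinality:
  R → 5
  σ[v='q'](R) → 1
  ρ[x/v](σ[v='q'](R)) → 1

== RESULT ==
x | y
q | s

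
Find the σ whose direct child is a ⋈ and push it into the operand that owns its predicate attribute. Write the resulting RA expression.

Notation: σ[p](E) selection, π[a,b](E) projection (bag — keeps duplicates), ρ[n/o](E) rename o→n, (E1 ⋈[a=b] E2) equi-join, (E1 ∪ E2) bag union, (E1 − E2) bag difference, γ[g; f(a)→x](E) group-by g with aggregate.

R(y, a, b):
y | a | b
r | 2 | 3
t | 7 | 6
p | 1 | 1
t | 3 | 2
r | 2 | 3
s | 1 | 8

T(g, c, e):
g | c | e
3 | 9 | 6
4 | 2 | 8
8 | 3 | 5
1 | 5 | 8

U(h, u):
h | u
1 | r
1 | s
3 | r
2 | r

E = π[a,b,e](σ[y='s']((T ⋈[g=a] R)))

σ filters on y, owned by the right side.
E' = π[a,b,e]((T ⋈[g=a] σ[y='s'](R)))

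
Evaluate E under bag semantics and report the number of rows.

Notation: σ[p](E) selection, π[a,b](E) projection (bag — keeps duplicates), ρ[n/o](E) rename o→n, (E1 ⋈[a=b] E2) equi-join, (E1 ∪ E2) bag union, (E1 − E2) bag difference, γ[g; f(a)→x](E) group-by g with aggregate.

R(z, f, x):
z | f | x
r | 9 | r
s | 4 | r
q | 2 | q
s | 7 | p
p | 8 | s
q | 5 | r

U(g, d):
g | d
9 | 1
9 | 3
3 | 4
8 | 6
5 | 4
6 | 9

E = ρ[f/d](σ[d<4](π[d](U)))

Subexpression sizes:
  U → 6
  π[d](U) → 6
  σ[d<4](π[d](U)) → 2
  ρ[f/d](σ[d<4](π[d](U))) → 2

|E| = 2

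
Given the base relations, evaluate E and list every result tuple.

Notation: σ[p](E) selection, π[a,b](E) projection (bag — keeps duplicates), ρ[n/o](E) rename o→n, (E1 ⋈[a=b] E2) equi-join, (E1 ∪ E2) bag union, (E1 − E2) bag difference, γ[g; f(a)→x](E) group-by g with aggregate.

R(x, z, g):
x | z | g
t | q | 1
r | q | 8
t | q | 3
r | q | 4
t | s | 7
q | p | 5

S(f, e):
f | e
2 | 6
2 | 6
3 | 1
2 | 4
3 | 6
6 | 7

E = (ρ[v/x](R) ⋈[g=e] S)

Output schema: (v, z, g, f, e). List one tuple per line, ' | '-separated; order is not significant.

Stepwise |·|:
  R → 6
  ρ[v/x](R) → 6
  S → 6
  (ρ[v/x](R) ⋈[g=e] S) → 3

== RESULT ==
v | z | g | f | e
r | q | 4 | 2 | 4
t | q | 1 | 3 | 1
t | s | 7 | 6 | 7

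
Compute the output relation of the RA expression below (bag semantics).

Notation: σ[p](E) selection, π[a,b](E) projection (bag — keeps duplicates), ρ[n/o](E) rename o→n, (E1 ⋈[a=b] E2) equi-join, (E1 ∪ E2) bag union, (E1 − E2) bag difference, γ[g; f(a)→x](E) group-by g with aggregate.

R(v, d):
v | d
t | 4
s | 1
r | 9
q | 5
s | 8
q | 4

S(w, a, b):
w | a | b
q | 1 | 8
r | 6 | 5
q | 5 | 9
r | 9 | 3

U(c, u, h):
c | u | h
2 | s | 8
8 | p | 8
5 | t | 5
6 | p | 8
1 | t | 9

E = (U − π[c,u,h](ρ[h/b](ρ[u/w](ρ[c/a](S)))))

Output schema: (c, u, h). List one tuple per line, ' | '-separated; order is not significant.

Stepwise |·|:
  U → 5
  S → 4
  ρ[c/a](S) → 4
  ρ[u/w](ρ[c/a](S)) → 4
  ρ[h/b](ρ[u/w](ρ[c/a](S))) → 4
  π[c,u,h](ρ[h/b](ρ[u/w](ρ[c/a](S)))) → 4
  (U − π[c,u,h](ρ[h/b](ρ[u/w](ρ[c/a](S))))) → 5

== RESULT ==
c | u | h
1 | t | 9
2 | s | 8
5 | t | 5
6 | p | 8
8 | p | 8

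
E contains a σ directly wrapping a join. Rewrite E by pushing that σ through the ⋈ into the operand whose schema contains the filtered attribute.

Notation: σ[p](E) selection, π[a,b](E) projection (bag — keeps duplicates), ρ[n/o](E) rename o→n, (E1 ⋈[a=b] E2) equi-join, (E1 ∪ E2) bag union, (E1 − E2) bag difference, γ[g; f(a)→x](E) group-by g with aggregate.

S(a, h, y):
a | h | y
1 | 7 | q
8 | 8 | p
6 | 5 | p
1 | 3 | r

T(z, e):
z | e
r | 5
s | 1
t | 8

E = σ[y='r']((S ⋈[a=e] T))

σ filters on y, owned by the left side.
E' = (σ[y='r'](S) ⋈[a=e] T)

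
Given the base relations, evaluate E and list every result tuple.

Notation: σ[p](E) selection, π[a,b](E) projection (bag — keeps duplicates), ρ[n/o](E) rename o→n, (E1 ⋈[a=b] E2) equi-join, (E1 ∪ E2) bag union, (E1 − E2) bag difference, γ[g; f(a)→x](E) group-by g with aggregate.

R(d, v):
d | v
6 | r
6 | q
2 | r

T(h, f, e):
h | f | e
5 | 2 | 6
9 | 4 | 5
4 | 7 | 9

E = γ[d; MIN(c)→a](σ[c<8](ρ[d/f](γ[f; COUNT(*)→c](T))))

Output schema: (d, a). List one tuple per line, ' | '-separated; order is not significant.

Row counts bottom-up:
  T → 3
  γ[f; COUNT(*)→c](T) → 3
  ρ[d/f](γ[f; COUNT(*)→c](T)) → 3
  σ[c<8](ρ[d/f](γ[f; COUNT(*)→c](T))) → 3
  γ[d; MIN(c)→a](σ[c<8](ρ[d/f](γ[f; COUNT(*)→c](T)))) → 3

== RESULT ==
d | a
2 | 1
4 | 1
7 | 1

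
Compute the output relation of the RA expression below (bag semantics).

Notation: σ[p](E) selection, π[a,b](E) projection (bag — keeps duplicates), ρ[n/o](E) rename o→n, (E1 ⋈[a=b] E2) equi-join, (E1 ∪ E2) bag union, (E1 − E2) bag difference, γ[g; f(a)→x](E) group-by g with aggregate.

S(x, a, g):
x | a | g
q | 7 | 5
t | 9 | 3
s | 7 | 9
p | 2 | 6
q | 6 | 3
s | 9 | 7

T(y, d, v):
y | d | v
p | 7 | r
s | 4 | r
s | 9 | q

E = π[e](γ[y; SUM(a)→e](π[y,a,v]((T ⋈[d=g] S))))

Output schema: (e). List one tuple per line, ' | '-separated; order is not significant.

Subexpression sizes:
  T → 3
  S → 6
  (T ⋈[d=g] S) → 2
  π[y,a,v]((T ⋈[d=g] S)) → 2
  γ[y; SUM(a)→e](π[y,a,v]((T ⋈[d=g] S))) → 2
  π[e](γ[y; SUM(a)→e](π[y,a,v]((T ⋈[d=g] S)))) → 2

== RESULT ==
e
7
9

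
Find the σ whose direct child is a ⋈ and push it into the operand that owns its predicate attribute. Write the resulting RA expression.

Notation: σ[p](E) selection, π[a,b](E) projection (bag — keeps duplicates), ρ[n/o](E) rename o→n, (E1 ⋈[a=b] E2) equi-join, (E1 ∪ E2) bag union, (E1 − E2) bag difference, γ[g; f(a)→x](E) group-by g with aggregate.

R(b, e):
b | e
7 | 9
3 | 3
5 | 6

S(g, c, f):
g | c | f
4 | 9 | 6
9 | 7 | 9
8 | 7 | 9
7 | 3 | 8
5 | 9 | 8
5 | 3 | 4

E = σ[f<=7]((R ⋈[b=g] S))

σ filters on f, owned by the right side.
E' = (R ⋈[b=g] σ[f<=7](S))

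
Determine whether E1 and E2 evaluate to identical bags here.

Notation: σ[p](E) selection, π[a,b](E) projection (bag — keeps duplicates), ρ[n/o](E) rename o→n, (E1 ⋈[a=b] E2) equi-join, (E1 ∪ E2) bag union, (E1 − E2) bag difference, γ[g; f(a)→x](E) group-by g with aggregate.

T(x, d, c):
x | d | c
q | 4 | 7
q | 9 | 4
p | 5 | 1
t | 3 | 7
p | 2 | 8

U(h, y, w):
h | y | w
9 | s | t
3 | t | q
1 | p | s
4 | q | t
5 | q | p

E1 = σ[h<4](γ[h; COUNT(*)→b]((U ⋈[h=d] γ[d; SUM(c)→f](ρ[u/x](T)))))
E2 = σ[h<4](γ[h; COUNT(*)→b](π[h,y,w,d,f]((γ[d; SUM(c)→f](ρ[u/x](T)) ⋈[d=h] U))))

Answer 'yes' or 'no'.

E1 subexpression sizes:
  U → 5
  T → 5
  ρ[u/x](T) → 5
  γ[d; SUM(c)→f](ρ[u/x](T)) → 5
  (U ⋈[h=d] γ[d; SUM(c)→f](ρ[u/x](T))) → 4
  γ[h; COUNT(*)→b]((U ⋈[h=d] γ[d; SUM(c)→f](ρ[u/x](T)))) → 4
  σ[h<4](γ[h; COUNT(*)→b]((U ⋈[h=d] γ[d; SUM(c)→f](ρ[u/x](T))))) → 1
E2 subexpression sizes:
  T → 5
  ρ[u/x](T) → 5
  γ[d; SUM(c)→f](ρ[u/x](T)) → 5
  U → 5
  (γ[d; SUM(c)→f](ρ[u/x](T)) ⋈[d=h] U) → 4
  π[h,y,w,d,f]((γ[d; SUM(c)→f](ρ[u/x](T)) ⋈[d=h] U)) → 4
  γ[h; COUNT(*)→b](π[h,y,w,d,f]((γ[d; SUM(c)→f](ρ[u/x](T)) ⋈[d=h] U))) → 4
  σ[h<4](γ[h; COUNT(*)→b](π[h,y,w,d,f]((γ[d; SUM(c)→f](ρ[u/x](T)) ⋈[d=h] U)))) → 1

E1 and E2 produce the same multiset:
h | b
3 | 1

yes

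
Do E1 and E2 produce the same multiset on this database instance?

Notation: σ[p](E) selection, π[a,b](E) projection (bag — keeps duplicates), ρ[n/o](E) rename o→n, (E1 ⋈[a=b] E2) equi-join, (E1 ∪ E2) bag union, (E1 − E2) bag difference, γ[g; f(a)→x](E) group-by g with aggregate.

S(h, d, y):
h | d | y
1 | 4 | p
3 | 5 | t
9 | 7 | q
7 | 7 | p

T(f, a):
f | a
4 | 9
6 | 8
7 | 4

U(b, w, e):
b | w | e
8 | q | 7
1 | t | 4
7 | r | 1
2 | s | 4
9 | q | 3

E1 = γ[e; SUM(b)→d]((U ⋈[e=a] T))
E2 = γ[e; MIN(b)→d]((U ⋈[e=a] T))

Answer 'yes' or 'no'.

E1 row counts bottom-up:
  U → 5
  T → 3
  (U ⋈[e=a] T) → 2
  γ[e; SUM(b)→d]((U ⋈[e=a] T)) → 1
E2 row counts bottom-up:
  U → 5
  T → 3
  (U ⋈[e=a] T) → 2
  γ[e; MIN(b)→d]((U ⋈[e=a] T)) → 1

E1 result:
e | d
4 | 3
E2 result:
e | d
4 | 1
Witness: (4, 1) appears 0× in E1 but 1× in E2.

no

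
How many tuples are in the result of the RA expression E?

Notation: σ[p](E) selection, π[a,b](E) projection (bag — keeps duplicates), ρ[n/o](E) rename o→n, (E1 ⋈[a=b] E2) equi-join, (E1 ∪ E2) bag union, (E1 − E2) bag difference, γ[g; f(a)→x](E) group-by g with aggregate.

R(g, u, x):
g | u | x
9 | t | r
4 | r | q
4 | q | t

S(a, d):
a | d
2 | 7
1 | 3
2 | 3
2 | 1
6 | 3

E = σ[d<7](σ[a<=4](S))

Per-node cardinality:
  S → 5
  σ[a<=4](S) → 4
  σ[d<7](σ[a<=4](S)) → 3

|E| = 3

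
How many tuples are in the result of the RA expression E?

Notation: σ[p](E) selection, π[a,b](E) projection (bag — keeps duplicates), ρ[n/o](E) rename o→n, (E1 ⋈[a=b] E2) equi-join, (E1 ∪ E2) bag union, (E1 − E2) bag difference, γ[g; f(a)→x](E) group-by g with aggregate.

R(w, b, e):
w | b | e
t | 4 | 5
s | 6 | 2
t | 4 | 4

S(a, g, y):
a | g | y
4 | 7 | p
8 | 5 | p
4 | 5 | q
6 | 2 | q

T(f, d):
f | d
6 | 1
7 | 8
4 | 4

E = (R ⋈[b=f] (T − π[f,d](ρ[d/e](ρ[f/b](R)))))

Stepwise |·|:
  R → 3
  T → 3
  R → 3
  ρ[f/b](R) → 3
  ρ[d/e](ρ[f/b](R)) → 3
  π[f,d](ρ[d/e](ρ[f/b](R))) → 3
  (T − π[f,d](ρ[d/e](ρ[f/b](R)))) → 2
  (R ⋈[b=f] (T − π[f,d](ρ[d/e](ρ[f/b](R))))) → 1

|E| = 1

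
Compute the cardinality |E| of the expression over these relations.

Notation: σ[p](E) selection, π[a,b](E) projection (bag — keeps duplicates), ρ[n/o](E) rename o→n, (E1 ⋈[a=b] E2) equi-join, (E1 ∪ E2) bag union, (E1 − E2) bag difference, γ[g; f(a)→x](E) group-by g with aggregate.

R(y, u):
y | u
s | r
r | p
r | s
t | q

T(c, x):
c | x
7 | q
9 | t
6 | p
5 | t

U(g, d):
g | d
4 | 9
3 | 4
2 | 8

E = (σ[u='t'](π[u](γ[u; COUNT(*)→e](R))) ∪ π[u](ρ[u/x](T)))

Per-node cardinality:
  R → 4
  γ[u; COUNT(*)→e](R) → 4
  π[u](γ[u; COUNT(*)→e](R)) → 4
  σ[u='t'](π[u](γ[u; COUNT(*)→e](R))) → 0
  T → 4
  ρ[u/x](T) → 4
  π[u](ρ[u/x](T)) → 4
  (σ[u='t'](π[u](γ[u; COUNT(*)→e](R))) ∪ π[u](ρ[u/x](T))) → 4

|E| = 4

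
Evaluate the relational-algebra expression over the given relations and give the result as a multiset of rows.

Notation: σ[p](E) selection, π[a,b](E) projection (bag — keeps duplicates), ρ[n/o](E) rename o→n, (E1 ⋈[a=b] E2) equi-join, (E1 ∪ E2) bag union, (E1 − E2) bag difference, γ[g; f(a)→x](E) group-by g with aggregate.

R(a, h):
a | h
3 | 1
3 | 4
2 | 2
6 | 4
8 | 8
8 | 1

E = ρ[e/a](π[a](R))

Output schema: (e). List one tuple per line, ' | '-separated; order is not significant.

Row counts bottom-up:
  R → 6
  π[a](R) → 6
  ρ[e/a](π[a](R)) → 6

== RESULT ==
e
2
3
3
6
8
8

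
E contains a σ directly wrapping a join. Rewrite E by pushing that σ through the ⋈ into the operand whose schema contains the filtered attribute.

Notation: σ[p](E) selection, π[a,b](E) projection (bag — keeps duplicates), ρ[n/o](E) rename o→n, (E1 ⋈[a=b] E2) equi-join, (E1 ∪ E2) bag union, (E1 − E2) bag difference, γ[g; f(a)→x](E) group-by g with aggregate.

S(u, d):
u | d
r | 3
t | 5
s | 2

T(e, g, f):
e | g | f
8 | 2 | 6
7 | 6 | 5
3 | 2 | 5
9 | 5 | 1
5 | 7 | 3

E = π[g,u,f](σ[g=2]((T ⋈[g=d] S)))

σ filters on g, owned by the left side.
E' = π[g,u,f]((σ[g=2](T) ⋈[g=d] S))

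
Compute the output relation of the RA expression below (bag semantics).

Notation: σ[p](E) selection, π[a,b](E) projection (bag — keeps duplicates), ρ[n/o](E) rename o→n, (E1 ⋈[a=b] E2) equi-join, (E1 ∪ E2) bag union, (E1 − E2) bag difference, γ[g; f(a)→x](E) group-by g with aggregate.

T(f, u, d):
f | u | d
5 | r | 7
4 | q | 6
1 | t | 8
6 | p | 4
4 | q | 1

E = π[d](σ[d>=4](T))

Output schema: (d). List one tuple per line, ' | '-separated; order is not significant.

Subexpression sizes:
  T → 5
  σ[d>=4](T) → 4
  π[d](σ[d>=4](T)) → 4

== RESULT ==
d
4
6
7
8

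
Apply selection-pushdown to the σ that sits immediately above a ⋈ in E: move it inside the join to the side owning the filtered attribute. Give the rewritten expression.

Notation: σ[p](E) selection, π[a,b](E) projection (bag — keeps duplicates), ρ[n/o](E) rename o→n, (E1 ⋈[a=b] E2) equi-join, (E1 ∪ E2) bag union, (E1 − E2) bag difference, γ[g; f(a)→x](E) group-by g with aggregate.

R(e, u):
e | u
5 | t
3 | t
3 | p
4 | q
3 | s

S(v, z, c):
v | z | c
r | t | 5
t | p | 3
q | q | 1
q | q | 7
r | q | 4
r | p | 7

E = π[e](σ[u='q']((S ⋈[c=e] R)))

σ filters on u, owned by the right side.
E' = π[e]((S ⋈[c=e] σ[u='q'](R)))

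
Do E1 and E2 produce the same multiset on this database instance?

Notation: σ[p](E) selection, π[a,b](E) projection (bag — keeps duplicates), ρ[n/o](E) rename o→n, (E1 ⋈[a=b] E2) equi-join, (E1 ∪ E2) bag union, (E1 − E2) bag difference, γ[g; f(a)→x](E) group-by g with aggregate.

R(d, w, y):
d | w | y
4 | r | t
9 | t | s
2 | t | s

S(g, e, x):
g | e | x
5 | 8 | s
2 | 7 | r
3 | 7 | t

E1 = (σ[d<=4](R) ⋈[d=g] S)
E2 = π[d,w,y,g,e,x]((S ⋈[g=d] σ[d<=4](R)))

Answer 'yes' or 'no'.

E1 per-node cardinality:
  R → 3
  σ[d<=4](R) → 2
  S → 3
  (σ[d<=4](R) ⋈[d=g] S) → 1
E2 per-node cardinality:
  S → 3
  R → 3
  σ[d<=4](R) → 2
  (S ⋈[g=d] σ[d<=4](R)) → 1
  π[d,w,y,g,e,x]((S ⋈[g=d] σ[d<=4](R))) → 1

E1 and E2 produce the same multiset:
d | w | y | g | e | x
2 | t | s | 2 | 7 | r

yes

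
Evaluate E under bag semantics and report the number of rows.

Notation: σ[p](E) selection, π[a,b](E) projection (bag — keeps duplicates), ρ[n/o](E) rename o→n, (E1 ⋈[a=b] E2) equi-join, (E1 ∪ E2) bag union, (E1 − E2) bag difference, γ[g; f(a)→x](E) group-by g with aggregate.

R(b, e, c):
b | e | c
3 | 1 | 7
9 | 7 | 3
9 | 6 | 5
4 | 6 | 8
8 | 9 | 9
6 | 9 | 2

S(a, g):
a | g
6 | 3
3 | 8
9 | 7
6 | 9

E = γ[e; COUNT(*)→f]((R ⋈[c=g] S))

Stepwise |·|:
  R → 6
  S → 4
  (R ⋈[c=g] S) → 4
  γ[e; COUNT(*)→f]((R ⋈[c=g] S)) → 4

|E| = 4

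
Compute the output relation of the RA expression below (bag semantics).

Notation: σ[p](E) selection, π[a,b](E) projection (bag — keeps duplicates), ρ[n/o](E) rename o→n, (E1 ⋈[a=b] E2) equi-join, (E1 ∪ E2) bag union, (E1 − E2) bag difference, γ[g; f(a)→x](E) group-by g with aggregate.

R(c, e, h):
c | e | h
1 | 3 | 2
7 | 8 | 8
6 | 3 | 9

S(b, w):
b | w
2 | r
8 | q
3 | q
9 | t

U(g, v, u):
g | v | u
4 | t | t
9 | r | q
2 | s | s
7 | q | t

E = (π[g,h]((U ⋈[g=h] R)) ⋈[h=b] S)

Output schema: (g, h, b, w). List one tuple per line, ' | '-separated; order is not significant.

Stepwise |·|:
  U → 4
  R → 3
  (U ⋈[g=h] R) → 2
  π[g,h]((U ⋈[g=h] R)) → 2
  S → 4
  (π[g,h]((U ⋈[g=h] R)) ⋈[h=b] S) → 2

== RESULT ==
g | h | b | w
2 | 2 | 2 | r
9 | 9 | 9 | t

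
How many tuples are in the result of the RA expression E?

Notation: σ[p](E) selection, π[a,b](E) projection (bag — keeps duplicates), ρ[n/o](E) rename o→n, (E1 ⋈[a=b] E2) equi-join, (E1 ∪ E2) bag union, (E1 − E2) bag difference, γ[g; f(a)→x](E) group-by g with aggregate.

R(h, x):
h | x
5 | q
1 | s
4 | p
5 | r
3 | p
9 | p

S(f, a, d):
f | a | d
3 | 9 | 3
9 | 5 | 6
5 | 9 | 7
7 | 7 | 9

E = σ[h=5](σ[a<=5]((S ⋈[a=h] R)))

Subexpression sizes:
  S → 4
  R → 6
  (S ⋈[a=h] R) → 4
  σ[a<=5]((S ⋈[a=h] R)) → 2
  σ[h=5](σ[a<=5]((S ⋈[a=h] R))) → 2

|E| = 2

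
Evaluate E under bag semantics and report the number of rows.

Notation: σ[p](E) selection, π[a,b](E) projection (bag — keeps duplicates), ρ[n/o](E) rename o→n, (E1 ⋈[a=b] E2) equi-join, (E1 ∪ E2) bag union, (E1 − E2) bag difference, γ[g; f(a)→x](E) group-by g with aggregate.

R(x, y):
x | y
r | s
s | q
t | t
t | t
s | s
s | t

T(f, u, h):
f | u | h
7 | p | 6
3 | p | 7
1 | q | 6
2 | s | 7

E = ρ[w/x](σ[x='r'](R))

Row counts bottom-up:
  R → 6
  σ[x='r'](R) → 1
  ρ[w/x](σ[x='r'](R)) → 1

|E| = 1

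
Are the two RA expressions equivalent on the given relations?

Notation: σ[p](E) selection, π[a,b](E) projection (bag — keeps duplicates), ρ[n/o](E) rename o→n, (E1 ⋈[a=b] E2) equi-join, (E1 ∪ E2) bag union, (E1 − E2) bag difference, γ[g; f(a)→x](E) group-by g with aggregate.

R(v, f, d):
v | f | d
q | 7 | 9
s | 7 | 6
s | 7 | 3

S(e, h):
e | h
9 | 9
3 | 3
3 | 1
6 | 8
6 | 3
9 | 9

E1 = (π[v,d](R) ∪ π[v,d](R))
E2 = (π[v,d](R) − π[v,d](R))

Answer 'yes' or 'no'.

E1 per-node cardinality:
  R → 3
  π[v,d](R) → 3
  R → 3
  π[v,d](R) → 3
  (π[v,d](R) ∪ π[v,d](R)) → 6
E2 per-node cardinality:
  R → 3
  π[v,d](R) → 3
  R → 3
  π[v,d](R) → 3
  (π[v,d](R) − π[v,d](R)) → 0

E1 result:
v | d
q | 9
q | 9
s | 3
s | 3
s | 6
s | 6
E2 result:
v | d
(0 rows)
Witness: ('q', 9) appears 2× in E1 but 0× in E2.

no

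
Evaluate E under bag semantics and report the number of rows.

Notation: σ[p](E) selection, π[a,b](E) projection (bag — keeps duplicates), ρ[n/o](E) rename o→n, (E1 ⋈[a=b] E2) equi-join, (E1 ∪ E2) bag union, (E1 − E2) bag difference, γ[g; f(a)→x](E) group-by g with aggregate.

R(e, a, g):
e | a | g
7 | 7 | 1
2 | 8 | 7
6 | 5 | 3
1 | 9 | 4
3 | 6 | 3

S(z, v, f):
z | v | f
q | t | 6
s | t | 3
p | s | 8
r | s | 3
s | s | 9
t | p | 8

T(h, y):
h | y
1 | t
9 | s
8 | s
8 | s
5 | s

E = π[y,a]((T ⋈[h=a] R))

Subexpression sizes:
  T → 5
  R → 5
  (T ⋈[h=a] R) → 4
  π[y,a]((T ⋈[h=a] R)) → 4

|E| = 4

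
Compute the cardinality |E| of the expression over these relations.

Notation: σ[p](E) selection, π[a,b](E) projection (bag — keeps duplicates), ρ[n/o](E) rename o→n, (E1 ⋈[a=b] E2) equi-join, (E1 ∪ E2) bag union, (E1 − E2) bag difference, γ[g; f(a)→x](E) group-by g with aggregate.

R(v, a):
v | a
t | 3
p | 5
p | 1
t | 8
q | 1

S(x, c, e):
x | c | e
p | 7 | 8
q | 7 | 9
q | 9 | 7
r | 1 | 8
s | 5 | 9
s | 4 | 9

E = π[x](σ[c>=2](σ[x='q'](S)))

Per-node cardinality:
  S → 6
  σ[x='q'](S) → 2
  σ[c>=2](σ[x='q'](S)) → 2
  π[x](σ[c>=2](σ[x='q'](S))) → 2

|E| = 2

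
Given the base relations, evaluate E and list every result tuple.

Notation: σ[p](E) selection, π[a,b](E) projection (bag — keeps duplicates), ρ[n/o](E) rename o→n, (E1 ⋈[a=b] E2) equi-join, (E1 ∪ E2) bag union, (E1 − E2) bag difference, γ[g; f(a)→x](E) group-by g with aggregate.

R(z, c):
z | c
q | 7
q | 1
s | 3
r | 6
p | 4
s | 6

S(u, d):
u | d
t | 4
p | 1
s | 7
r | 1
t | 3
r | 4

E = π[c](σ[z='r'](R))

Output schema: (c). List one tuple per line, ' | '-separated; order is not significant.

Row counts bottom-up:
  R → 6
  σ[z='r'](R) → 1
  π[c](σ[z='r'](R)) → 1

== RESULT ==
c
6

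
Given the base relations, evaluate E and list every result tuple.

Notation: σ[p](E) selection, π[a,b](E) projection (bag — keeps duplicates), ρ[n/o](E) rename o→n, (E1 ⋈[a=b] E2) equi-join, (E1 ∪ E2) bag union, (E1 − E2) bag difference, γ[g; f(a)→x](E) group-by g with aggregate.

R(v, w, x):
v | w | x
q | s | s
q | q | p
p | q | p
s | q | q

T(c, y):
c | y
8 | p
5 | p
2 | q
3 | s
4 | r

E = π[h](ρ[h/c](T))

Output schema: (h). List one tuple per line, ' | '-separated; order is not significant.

Per-node cardinality:
  T → 5
  ρ[h/c](T) → 5
  π[h](ρ[h/c](T)) → 5

== RESULT ==
h
2
3
4
5
8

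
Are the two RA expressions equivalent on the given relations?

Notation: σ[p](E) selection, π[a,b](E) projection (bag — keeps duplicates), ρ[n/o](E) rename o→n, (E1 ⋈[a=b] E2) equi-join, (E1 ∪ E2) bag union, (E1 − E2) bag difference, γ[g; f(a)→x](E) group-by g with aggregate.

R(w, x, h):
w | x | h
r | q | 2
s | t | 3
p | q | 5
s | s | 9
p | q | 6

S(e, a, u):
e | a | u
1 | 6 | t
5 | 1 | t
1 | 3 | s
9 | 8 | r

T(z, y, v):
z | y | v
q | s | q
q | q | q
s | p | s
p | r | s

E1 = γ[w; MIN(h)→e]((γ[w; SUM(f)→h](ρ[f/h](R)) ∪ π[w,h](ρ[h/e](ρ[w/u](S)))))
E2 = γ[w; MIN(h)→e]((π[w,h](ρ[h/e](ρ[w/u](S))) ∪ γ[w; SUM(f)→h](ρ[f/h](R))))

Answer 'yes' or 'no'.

E1 stepwise |·|:
  R → 5
  ρ[f/h](R) → 5
  γ[w; SUM(f)→h](ρ[f/h](R)) → 3
  S → 4
  ρ[w/u](S) → 4
  ρ[h/e](ρ[w/u](S)) → 4
  π[w,h](ρ[h/e](ρ[w/u](S))) → 4
  (γ[w; SUM(f)→h](ρ[f/h](R)) ∪ π[w,h](ρ[h/e](ρ[w/u](S)))) → 7
  γ[w; MIN(h)→e]((γ[w; SUM(f)→h](ρ[f/h](R)) ∪ π[w,h](ρ[h/e](ρ[w/u](S))))) → 4
E2 stepwise |·|:
  S → 4
  ρ[w/u](S) → 4
  ρ[h/e](ρ[w/u](S)) → 4
  π[w,h](ρ[h/e](ρ[w/u](S))) → 4
  R → 5
  ρ[f/h](R) → 5
  γ[w; SUM(f)→h](ρ[f/h](R)) → 3
  (π[w,h](ρ[h/e](ρ[w/u](S))) ∪ γ[w; SUM(f)→h](ρ[f/h](R))) → 7
  γ[w; MIN(h)→e]((π[w,h](ρ[h/e](ρ[w/u](S))) ∪ γ[w; SUM(f)→h](ρ[f/h](R)))) → 4

E1 and E2 produce the same multiset:
w | e
p | 11
r | 2
s | 1
t | 1

yes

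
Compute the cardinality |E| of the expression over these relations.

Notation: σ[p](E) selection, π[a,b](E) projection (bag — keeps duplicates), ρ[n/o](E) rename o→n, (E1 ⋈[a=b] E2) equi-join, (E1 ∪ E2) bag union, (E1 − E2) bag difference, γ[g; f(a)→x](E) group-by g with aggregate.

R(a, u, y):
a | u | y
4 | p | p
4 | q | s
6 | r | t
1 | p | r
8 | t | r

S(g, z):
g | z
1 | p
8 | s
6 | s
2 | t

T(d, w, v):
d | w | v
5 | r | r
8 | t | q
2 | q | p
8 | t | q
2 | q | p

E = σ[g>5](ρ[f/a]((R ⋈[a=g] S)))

Row counts bottom-up:
  R → 5
  S → 4
  (R ⋈[a=g] S) → 3
  ρ[f/a]((R ⋈[a=g] S)) → 3
  σ[g>5](ρ[f/a]((R ⋈[a=g] S))) → 2

|E| = 2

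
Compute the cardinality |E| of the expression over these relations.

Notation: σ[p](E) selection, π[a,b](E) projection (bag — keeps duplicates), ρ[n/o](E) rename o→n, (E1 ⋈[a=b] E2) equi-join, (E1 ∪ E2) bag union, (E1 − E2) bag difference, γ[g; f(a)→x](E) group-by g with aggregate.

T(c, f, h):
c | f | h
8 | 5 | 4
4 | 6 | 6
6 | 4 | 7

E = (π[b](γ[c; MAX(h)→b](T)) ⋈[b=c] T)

Per-node cardinality:
  T → 3
  γ[c; MAX(h)→b](T) → 3
  π[b](γ[c; MAX(h)→b](T)) → 3
  T → 3
  (π[b](γ[c; MAX(h)→b](T)) ⋈[b=c] T) → 2

|E| = 2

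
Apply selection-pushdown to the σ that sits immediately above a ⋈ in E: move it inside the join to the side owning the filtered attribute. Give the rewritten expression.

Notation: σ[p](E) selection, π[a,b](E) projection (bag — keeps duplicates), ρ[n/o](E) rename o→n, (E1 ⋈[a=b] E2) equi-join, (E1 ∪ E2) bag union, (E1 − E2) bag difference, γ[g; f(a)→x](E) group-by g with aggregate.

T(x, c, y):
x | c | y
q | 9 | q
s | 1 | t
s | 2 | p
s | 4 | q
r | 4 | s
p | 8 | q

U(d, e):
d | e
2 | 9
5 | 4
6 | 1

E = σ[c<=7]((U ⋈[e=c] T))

σ filters on c, owned by the right side.
E' = (U ⋈[e=c] σ[c<=7](T))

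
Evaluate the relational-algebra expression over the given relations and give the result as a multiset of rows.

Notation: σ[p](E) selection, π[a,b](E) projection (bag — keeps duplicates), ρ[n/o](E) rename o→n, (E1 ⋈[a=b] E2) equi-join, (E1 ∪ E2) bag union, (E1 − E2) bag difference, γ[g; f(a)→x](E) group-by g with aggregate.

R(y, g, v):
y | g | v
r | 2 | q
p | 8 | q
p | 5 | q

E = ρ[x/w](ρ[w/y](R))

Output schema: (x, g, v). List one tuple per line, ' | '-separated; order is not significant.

Stepwise |·|:
  R → 3
  ρ[w/y](R) → 3
  ρ[x/w](ρ[w/y](R)) → 3

== RESULT ==
x | g | v
p | 5 | q
p | 8 | q
r | 2 | q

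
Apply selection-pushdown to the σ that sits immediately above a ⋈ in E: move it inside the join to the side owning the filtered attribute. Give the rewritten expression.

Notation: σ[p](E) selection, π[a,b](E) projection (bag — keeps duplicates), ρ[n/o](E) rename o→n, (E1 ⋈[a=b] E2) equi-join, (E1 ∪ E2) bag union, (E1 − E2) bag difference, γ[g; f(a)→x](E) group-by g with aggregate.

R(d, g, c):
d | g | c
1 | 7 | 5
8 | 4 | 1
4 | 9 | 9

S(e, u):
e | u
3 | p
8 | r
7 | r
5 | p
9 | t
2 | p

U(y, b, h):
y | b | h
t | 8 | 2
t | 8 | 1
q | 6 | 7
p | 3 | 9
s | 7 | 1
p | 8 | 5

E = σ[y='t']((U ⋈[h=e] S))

σ filters on y, owned by the left side.
E' = (σ[y='t'](U) ⋈[h=e] S)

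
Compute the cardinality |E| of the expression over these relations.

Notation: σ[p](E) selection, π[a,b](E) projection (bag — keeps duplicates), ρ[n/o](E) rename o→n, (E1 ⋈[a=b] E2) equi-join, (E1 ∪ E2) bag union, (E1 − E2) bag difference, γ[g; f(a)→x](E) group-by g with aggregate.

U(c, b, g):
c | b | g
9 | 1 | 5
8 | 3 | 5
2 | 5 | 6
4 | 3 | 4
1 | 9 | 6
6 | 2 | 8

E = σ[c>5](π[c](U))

Subexpression sizes:
  U → 6
  π[c](U) → 6
  σ[c>5](π[c](U)) → 3

|E| = 3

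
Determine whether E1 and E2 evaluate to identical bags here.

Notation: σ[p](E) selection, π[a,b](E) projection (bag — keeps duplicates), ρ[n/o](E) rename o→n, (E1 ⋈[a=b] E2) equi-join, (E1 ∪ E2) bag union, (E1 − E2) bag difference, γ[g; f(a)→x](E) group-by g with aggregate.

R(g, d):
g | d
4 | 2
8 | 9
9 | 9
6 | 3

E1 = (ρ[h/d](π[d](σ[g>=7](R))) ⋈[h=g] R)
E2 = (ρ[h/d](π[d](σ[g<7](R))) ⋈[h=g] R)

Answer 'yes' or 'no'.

E1 stepwise |·|:
  R → 4
  σ[g>=7](R) → 2
  π[d](σ[g>=7](R)) → 2
  ρ[h/d](π[d](σ[g>=7](R))) → 2
  R → 4
  (ρ[h/d](π[d](σ[g>=7](R))) ⋈[h=g] R) → 2
E2 stepwise |·|:
  R → 4
  σ[g<7](R) → 2
  π[d](σ[g<7](R)) → 2
  ρ[h/d](π[d](σ[g<7](R))) → 2
  R → 4
  (ρ[h/d](π[d](σ[g<7](R))) ⋈[h=g] R) → 0

E1 result:
h | g | d
9 | 9 | 9
9 | 9 | 9
E2 result:
h | g | d
(0 rows)
Witness: (9, 9, 9) appears 2× in E1 but 0× in E2.

no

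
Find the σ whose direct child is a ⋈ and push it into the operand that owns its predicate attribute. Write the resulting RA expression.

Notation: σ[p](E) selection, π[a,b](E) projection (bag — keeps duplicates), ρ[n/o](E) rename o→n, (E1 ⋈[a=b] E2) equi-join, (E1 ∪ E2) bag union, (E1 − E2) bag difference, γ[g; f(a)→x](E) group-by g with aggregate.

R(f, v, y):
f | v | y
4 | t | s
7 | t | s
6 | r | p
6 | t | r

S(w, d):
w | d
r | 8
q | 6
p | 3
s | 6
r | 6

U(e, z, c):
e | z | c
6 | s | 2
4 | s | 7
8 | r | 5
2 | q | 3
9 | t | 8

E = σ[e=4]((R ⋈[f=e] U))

σ filters on e, owned by the right side.
E' = (R ⋈[f=e] σ[e=4](U))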